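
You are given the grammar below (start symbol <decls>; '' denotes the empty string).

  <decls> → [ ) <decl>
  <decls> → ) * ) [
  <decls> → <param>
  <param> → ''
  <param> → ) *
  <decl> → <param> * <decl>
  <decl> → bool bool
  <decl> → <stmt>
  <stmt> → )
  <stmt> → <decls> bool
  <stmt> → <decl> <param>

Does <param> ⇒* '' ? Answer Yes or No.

<param> has an ''-production, so <param> ⇒ ''.

Yes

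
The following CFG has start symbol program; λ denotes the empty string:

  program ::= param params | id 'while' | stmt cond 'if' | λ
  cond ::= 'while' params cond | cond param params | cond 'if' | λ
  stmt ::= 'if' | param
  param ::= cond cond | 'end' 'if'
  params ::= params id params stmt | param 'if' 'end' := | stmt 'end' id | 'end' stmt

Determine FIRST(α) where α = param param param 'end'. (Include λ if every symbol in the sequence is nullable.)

{ 'end', 'if', 'while' }

Add FIRST(param)\{λ} = { 'end', 'if', 'while' }; param is nullable, continue.
Add FIRST(param)\{λ} = { 'end', 'if', 'while' }; param is nullable, continue.
Add FIRST(param)\{λ} = { 'end', 'if', 'while' }; param is nullable, continue.
'end' is a terminal; add {'end'} and stop.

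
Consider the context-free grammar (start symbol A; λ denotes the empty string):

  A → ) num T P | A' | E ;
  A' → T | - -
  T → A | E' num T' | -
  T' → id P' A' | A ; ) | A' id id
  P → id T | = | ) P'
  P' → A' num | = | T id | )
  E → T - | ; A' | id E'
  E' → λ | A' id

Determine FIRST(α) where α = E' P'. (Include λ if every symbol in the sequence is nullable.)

Add FIRST(E')\{λ} = { ), -, ;, id, num }; E' is nullable, continue.
Add FIRST(P') = { ), -, ;, =, id, num }; P' is not nullable, stop.

{ ), -, ;, =, id, num }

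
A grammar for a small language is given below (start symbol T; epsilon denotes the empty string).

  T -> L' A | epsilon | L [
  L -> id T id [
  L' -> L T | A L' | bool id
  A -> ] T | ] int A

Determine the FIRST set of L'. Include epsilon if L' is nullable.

{ ], bool, id }

From L' -> L T: add FIRST(L) = { id }.
From L' -> A L': add FIRST(A) = { ] }.
L' -> bool id contributes {bool}.
Union: FIRST(L') = { ], bool, id }.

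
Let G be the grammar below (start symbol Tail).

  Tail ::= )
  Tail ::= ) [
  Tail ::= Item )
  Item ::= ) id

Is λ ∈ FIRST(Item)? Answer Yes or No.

No

No nonterminal in this grammar is nullable.
No production of Item has an RHS whose symbols are all nullable, so Item is not nullable.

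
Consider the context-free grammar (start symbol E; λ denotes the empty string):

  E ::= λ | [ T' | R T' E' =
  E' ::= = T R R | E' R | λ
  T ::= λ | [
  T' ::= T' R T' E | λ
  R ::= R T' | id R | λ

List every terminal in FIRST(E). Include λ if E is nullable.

E ::= λ contributes λ.
E ::= [ T' contributes {[}.
From E ::= R T' E' =: R, T', E' nullable, take FIRST(R) ∪ FIRST(T') ∪ FIRST(E') ∪ {=} = { =, [, id }.
Union: FIRST(E) = { =, [, id, λ }.

{ =, [, id, λ }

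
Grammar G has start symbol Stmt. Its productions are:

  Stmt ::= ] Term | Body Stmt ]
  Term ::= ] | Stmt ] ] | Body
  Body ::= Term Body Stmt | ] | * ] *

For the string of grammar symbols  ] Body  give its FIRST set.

{ ] }

] is a terminal; add {]} and stop.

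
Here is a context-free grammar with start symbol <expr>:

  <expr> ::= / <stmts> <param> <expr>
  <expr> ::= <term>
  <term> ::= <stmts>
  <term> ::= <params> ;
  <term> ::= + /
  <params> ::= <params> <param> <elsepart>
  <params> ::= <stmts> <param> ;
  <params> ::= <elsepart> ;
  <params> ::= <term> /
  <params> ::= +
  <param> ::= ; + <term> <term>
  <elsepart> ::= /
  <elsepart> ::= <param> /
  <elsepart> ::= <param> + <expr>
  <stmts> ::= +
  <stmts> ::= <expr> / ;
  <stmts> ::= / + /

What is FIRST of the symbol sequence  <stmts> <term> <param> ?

{ +, /, ; }

Add FIRST(<stmts>) = { +, /, ; }; <stmts> is not nullable, stop.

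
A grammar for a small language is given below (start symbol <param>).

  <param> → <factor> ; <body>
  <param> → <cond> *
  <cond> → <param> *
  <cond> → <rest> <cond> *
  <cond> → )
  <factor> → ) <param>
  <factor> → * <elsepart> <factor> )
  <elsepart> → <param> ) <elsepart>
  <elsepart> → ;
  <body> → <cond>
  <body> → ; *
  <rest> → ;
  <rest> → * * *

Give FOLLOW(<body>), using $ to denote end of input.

In <param> → <factor> ; <body>: <body> is at the end, add FOLLOW(<param>) = { $, ), *, ; }.
Union: FOLLOW(<body>) = { $, ), *, ; }.

{ $, ), *, ; }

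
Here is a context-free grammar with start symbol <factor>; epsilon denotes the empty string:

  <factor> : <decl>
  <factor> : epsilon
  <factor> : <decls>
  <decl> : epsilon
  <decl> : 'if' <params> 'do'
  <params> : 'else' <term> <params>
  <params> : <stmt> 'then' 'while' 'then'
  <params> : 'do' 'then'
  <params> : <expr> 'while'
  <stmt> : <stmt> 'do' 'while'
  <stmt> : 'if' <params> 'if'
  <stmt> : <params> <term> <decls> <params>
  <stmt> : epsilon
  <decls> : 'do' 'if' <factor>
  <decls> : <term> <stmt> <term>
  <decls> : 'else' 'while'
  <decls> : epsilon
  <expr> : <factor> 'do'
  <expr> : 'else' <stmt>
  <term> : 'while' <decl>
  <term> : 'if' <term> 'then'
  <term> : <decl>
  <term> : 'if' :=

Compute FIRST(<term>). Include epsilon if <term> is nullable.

{ 'if', 'while', epsilon }

<term> : 'while' <decl> contributes {'while'}.
<term> : 'if' <term> 'then' contributes {'if'}.
From <term> : <decl>: add FIRST(<decl>) = { 'if', epsilon } (including epsilon since <decl> is nullable).
<term> : 'if' := contributes {'if'}.
Union: FIRST(<term>) = { 'if', 'while', epsilon }.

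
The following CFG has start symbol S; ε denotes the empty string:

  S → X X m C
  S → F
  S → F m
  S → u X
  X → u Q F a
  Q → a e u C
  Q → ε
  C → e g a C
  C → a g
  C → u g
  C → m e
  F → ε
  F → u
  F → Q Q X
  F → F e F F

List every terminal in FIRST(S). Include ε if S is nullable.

{ a, e, m, u, ε }

From S → X X m C: add FIRST(X) = { u }.
From S → F: add FIRST(F) = { a, e, u, ε } (including ε since F is nullable).
From S → F m: F nullable, take FIRST(F) ∪ {m} = { a, e, m, u }.
S → u X contributes {u}.
Union: FIRST(S) = { a, e, m, u, ε }.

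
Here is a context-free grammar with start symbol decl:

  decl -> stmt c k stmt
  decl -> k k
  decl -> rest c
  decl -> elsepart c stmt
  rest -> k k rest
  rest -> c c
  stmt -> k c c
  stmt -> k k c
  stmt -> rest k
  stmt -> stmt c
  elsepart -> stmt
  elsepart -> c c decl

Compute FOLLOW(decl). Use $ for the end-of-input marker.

decl is the start symbol, so $ ∈ FOLLOW(decl).
In elsepart -> c c decl: decl is at the end, add FOLLOW(elsepart) = { c }.
Union: FOLLOW(decl) = { $, c }.

{ $, c }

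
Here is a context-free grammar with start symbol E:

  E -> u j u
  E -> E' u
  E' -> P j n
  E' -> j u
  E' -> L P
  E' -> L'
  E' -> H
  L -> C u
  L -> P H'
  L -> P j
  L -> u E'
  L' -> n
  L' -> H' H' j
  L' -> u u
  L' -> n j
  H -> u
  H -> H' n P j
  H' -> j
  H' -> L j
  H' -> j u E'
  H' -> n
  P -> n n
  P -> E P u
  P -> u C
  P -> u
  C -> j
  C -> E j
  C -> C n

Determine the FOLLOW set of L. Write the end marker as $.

In E' -> L P: add FIRST(P) = { j, n, u }.
In H' -> L j: add FIRST(j) = { j }.
Union: FOLLOW(L) = { j, n, u }.

{ j, n, u }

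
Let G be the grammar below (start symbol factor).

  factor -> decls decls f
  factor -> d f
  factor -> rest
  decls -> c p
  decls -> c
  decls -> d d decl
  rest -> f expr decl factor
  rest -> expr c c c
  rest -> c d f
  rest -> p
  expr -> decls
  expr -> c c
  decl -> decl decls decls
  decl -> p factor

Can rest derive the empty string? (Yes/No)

No

No nonterminal in this grammar is nullable.
No production of rest has an RHS whose symbols are all nullable, so rest is not nullable.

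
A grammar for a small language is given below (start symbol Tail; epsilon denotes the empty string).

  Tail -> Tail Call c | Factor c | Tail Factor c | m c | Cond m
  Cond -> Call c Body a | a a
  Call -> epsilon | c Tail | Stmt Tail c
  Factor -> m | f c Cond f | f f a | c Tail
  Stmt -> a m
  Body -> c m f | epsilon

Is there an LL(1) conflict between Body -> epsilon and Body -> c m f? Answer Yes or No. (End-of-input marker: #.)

No

FIRST(epsilon) = { epsilon } and FIRST(c m f) = { c }.
The first is nullable but FOLLOW(Body) = { a } is disjoint from FIRST of the second.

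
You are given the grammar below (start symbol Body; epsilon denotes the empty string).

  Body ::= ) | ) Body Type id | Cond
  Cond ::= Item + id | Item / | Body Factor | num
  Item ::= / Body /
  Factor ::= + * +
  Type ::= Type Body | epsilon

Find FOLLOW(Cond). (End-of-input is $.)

{ $, ), +, /, id, num }

In Body ::= Cond: Cond is at the end, add FOLLOW(Body) = { $, ), +, /, id, num }.
Union: FOLLOW(Cond) = { $, ), +, /, id, num }.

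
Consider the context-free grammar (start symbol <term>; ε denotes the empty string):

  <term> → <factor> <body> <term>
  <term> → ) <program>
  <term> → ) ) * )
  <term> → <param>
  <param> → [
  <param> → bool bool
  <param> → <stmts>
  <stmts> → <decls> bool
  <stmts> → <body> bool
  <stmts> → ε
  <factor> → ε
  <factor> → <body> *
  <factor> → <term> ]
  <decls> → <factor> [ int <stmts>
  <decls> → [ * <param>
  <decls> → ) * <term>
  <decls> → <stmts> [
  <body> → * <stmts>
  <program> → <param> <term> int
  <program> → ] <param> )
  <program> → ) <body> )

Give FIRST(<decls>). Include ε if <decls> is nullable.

{ ), *, [, ], bool }

From <decls> → <factor> [ int <stmts>: <factor> nullable, take FIRST(<factor>) ∪ {[} = { ), *, [, ], bool }.
<decls> → [ * <param> contributes {[}.
<decls> → ) * <term> contributes {)}.
From <decls> → <stmts> [: <stmts> nullable, take FIRST(<stmts>) ∪ {[} = { ), *, [, ], bool }.
Union: FIRST(<decls>) = { ), *, [, ], bool }.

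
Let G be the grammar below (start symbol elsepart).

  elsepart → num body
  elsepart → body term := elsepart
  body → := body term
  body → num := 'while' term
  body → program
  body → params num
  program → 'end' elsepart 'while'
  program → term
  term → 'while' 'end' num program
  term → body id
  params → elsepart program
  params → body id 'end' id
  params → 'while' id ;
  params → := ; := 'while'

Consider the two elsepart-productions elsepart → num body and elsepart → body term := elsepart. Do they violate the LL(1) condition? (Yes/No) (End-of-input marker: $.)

Yes

FIRST(num body) = { num } and FIRST(body term := elsepart) = { 'end', 'while', :=, num }.
Both contain num, so the two alternatives are not disjoint — LL(1) conflict.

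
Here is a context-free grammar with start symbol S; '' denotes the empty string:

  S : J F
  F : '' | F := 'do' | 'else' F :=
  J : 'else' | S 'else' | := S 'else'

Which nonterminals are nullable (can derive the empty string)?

{ F }

Directly nullable (have an ''-production): F.
No other nonterminal has a production whose RHS symbols are all nullable.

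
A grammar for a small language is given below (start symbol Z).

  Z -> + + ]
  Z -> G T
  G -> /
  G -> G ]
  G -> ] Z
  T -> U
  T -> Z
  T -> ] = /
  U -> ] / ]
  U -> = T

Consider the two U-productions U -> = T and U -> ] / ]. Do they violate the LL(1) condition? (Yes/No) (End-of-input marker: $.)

FIRST(= T) = { = } and FIRST(] / ]) = { ] }.
The FIRST sets are disjoint and neither alternative is nullable — no conflict.

No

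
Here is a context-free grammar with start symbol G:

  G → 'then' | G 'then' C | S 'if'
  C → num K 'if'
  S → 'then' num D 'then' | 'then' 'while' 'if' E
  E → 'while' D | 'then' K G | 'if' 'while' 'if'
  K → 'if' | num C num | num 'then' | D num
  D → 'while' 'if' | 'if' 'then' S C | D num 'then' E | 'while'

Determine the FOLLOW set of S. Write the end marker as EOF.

In G → S 'if': add FIRST('if') = { 'if' }.
In D → 'if' 'then' S C: add FIRST(C) = { num }.
Union: FOLLOW(S) = { 'if', num }.

{ 'if', num }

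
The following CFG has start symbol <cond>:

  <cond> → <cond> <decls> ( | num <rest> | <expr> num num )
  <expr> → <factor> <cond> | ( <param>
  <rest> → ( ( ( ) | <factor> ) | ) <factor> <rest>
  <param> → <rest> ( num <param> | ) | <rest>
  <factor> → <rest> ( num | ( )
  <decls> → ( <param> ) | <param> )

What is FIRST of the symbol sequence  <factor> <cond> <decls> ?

{ (, ) }

Add FIRST(<factor>) = { (, ) }; <factor> is not nullable, stop.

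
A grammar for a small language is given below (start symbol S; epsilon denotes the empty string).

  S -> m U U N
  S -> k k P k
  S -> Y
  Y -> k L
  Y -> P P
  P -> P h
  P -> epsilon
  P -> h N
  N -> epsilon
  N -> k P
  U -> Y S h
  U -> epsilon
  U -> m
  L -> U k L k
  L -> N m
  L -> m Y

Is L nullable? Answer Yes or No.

Nullable nonterminals: N, P, S, U, Y.
No production of L has an RHS whose symbols are all nullable, so L is not nullable.

No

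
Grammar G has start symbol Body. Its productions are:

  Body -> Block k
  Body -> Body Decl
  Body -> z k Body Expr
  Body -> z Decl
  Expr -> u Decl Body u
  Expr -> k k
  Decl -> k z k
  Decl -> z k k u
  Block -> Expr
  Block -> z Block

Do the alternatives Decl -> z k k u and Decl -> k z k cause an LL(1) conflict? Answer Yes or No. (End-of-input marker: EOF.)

No

FIRST(z k k u) = { z } and FIRST(k z k) = { k }.
The FIRST sets are disjoint and neither alternative is nullable — no conflict.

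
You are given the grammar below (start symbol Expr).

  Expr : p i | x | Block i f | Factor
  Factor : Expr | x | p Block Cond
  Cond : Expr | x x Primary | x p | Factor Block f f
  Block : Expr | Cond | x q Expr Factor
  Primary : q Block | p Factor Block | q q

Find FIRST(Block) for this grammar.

{ p, x }

From Block : Expr: add FIRST(Expr) = { p, x }.
From Block : Cond: add FIRST(Cond) = { p, x }.
Block : x q Expr Factor contributes {x}.
Union: FIRST(Block) = { p, x }.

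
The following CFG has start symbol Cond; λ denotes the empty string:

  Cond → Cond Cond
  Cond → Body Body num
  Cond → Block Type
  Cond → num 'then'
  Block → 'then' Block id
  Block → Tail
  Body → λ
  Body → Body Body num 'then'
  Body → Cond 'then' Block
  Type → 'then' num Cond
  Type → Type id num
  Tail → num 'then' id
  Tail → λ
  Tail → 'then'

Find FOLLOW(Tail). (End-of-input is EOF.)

In Block → Tail: Tail is at the end, add FOLLOW(Block) = { 'then', id, num }.
Union: FOLLOW(Tail) = { 'then', id, num }.

{ 'then', id, num }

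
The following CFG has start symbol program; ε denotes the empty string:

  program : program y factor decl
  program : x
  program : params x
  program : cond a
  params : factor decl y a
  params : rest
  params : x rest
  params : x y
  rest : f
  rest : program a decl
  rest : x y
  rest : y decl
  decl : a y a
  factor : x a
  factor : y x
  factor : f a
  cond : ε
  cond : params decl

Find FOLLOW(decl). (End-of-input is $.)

In program : program y factor decl: decl is at the end, add FOLLOW(program) = { $, a, y }.
In params : factor decl y a: add FIRST(y a) = { y }.
In rest : program a decl: decl is at the end, add FOLLOW(rest) = { a, x }.
In rest : y decl: decl is at the end, add FOLLOW(rest) = { a, x }.
In cond : params decl: decl is at the end, add FOLLOW(cond) = { a }.
Union: FOLLOW(decl) = { $, a, x, y }.

{ $, a, x, y }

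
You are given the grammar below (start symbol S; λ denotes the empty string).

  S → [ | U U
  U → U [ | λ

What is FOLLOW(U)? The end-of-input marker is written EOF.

In S → U U: add FIRST(U)\{λ} = { [ }.
  Since U is nullable, also add FOLLOW(S) = { EOF }.
In S → U U: U is at the end, add FOLLOW(S) = { EOF }.
In U → U [: add FIRST([) = { [ }.
Union: FOLLOW(U) = { EOF, [ }.

{ EOF, [ }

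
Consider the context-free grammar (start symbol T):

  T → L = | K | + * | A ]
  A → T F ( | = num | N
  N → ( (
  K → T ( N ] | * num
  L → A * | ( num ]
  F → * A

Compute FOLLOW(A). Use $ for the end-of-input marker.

In T → A ]: add FIRST(]) = { ] }.
In L → A *: add FIRST(*) = { * }.
In F → * A: A is at the end, add FOLLOW(F) = { ( }.
Union: FOLLOW(A) = { (, *, ] }.

{ (, *, ] }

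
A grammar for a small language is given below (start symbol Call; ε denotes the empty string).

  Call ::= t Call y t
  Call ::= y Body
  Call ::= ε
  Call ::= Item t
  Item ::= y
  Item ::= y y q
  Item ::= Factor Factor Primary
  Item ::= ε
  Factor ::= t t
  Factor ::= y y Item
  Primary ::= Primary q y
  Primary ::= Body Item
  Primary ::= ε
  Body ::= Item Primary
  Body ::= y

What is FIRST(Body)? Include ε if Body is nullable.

{ q, t, y, ε }

From Body ::= Item Primary: Item, Primary nullable, take FIRST(Item) ∪ FIRST(Primary) = { q, t, y }; also ε since the whole RHS is nullable.
Body ::= y contributes {y}.
Union: FIRST(Body) = { q, t, y, ε }.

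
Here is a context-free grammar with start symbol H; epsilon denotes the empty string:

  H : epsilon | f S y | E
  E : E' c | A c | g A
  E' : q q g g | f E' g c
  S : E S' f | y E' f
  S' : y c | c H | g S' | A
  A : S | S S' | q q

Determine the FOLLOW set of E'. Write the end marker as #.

{ c, f, g }

In E : E' c: add FIRST(c) = { c }.
In E' : f E' g c: add FIRST(g c) = { g }.
In S : y E' f: add FIRST(f) = { f }.
Union: FOLLOW(E') = { c, f, g }.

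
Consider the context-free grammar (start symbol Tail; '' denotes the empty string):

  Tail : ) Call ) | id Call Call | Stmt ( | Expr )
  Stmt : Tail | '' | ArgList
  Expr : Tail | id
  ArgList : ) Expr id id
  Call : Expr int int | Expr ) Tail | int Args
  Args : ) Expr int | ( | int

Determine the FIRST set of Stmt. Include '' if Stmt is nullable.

{ (, ), id, '' }

From Stmt : Tail: add FIRST(Tail) = { (, ), id }.
Stmt : '' contributes ''.
From Stmt : ArgList: add FIRST(ArgList) = { ) }.
Union: FIRST(Stmt) = { (, ), id, '' }.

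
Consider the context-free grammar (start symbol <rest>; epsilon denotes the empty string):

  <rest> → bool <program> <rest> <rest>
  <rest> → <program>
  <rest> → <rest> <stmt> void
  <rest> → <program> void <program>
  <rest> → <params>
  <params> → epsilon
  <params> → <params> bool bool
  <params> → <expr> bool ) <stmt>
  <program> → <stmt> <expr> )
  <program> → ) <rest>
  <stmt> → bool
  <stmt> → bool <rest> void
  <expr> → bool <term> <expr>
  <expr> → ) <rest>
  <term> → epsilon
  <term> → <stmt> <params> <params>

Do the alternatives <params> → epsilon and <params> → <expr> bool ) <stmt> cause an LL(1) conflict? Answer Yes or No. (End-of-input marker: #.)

FIRST(epsilon) = { epsilon } and FIRST(<expr> bool ) <stmt>) = { ), bool }.
The first alternative is nullable and FOLLOW(<params>) = { #, ), bool, void } shares ) with FIRST of the second — conflict.

Yes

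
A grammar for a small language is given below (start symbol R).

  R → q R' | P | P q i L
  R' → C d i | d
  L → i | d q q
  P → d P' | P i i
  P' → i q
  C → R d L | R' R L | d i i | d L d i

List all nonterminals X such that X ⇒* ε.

No nonterminal has an empty production or an RHS whose symbols are all nullable.

{ } (none)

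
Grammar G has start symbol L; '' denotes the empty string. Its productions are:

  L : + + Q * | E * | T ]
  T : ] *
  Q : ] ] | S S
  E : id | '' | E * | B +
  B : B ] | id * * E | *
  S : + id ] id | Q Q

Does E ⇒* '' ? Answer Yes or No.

Yes

E has an ''-production, so E ⇒ ''.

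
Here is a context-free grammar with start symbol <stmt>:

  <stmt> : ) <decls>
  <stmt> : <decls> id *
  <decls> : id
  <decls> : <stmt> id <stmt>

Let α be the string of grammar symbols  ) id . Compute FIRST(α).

{ ) }

) is a terminal; add {)} and stop.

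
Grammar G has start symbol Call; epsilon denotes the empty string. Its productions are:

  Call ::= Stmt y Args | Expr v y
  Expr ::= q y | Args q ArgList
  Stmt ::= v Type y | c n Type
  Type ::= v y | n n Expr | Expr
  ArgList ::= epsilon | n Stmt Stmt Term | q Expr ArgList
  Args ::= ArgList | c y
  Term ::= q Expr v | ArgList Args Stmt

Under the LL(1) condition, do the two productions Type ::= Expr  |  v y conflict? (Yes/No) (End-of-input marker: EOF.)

No

FIRST(Expr) = { c, n, q } and FIRST(v y) = { v }.
The FIRST sets are disjoint and neither alternative is nullable — no conflict.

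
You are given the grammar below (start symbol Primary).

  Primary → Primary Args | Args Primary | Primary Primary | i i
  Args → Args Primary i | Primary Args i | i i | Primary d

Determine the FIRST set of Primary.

From Primary → Primary Args: add FIRST(Primary) = { i }.
From Primary → Args Primary: add FIRST(Args) = { i }.
From Primary → Primary Primary: add FIRST(Primary) = { i }.
Primary → i i contributes {i}.
Union: FIRST(Primary) = { i }.

{ i }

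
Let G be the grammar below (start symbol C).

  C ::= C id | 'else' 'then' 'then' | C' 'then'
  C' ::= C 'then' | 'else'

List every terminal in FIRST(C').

From C' ::= C 'then': add FIRST(C) = { 'else' }.
C' ::= 'else' contributes {'else'}.
Union: FIRST(C') = { 'else' }.

{ 'else' }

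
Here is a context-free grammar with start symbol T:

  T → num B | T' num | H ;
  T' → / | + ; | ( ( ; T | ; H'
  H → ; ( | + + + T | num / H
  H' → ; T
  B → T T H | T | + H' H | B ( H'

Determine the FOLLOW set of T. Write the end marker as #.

T is the start symbol, so # ∈ FOLLOW(T).
In T' → ( ( ; T: T is at the end, add FOLLOW(T') = { num }.
In H → + + + T: T is at the end, add FOLLOW(H) = { #, (, +, /, ;, num }.
In H' → ; T: T is at the end, add FOLLOW(H') = { #, (, +, /, ;, num }.
In B → T T H: add FIRST(T H) = { (, +, /, ;, num }.
In B → T T H: add FIRST(H) = { +, ;, num }.
In B → T: T is at the end, add FOLLOW(B) = { #, (, +, /, ;, num }.
Union: FOLLOW(T) = { #, (, +, /, ;, num }.

{ #, (, +, /, ;, num }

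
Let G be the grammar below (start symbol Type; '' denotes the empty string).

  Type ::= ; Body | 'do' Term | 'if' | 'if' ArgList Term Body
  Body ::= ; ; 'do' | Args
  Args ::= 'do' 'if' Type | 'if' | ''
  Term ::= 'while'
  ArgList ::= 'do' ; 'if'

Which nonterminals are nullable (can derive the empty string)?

Directly nullable (have an ''-production): Args.
Body ::= Args with every symbol nullable, so Body is nullable.
No other nonterminal has a production whose RHS symbols are all nullable.

{ Args, Body }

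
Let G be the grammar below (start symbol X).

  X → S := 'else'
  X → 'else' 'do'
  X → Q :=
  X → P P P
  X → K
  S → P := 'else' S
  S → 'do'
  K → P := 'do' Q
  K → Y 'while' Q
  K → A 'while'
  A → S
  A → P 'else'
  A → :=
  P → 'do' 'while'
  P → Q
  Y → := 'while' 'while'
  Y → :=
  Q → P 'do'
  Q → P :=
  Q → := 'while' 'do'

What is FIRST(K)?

{ 'do', := }

From K → P := 'do' Q: add FIRST(P) = { 'do', := }.
From K → Y 'while' Q: add FIRST(Y) = { := }.
From K → A 'while': add FIRST(A) = { 'do', := }.
Union: FIRST(K) = { 'do', := }.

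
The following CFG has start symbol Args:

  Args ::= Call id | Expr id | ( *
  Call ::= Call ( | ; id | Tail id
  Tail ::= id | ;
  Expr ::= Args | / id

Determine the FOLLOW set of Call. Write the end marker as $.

{ (, id }

In Args ::= Call id: add FIRST(id) = { id }.
In Call ::= Call (: add FIRST(() = { ( }.
Union: FOLLOW(Call) = { (, id }.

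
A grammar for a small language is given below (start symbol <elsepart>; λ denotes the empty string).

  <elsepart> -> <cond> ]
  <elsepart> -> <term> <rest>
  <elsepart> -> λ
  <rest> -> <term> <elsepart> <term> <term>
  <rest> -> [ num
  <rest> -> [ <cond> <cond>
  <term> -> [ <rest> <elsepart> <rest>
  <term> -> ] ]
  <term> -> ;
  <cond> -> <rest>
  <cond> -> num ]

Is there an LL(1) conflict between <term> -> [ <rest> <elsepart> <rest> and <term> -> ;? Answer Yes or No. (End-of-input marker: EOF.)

FIRST([ <rest> <elsepart> <rest>) = { [ } and FIRST(;) = { ; }.
The FIRST sets are disjoint and neither alternative is nullable — no conflict.

No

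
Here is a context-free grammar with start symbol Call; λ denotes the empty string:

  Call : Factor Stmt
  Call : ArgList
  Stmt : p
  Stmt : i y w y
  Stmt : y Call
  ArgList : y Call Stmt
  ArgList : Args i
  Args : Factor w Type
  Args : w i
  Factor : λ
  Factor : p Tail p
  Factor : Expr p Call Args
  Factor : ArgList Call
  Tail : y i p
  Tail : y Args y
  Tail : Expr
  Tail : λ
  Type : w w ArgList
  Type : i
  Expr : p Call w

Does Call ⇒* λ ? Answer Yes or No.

Nullable nonterminals: Factor, Tail.
No production of Call has an RHS whose symbols are all nullable, so Call is not nullable.

No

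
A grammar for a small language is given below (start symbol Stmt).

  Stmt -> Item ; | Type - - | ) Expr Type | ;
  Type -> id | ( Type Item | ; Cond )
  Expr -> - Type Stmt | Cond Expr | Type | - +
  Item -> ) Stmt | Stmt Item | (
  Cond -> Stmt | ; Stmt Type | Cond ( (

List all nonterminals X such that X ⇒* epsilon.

{ } (none)

No nonterminal has an empty production or an RHS whose symbols are all nullable.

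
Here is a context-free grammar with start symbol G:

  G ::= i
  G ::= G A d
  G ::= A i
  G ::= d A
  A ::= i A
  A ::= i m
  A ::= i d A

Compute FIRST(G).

G ::= i contributes {i}.
From G ::= G A d: add FIRST(G) = { d, i }.
From G ::= A i: add FIRST(A) = { i }.
G ::= d A contributes {d}.
Union: FIRST(G) = { d, i }.

{ d, i }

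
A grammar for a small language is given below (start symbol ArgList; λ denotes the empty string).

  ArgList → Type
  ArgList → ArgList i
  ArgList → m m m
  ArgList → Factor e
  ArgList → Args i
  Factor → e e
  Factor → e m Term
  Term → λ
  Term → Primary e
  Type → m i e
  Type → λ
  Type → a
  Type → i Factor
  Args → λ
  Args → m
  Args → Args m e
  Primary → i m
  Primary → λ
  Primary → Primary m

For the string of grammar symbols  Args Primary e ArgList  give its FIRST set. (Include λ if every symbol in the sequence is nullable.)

{ e, i, m }

Add FIRST(Args)\{λ} = { m }; Args is nullable, continue.
Add FIRST(Primary)\{λ} = { i, m }; Primary is nullable, continue.
e is a terminal; add {e} and stop.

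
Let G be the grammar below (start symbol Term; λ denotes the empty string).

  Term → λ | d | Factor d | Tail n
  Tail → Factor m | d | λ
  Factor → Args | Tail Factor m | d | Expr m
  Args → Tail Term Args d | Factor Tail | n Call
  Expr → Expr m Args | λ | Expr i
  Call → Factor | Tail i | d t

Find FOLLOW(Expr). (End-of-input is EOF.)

{ i, m }

In Factor → Expr m: add FIRST(m) = { m }.
In Expr → Expr m Args: add FIRST(m Args) = { m }.
In Expr → Expr i: add FIRST(i) = { i }.
Union: FOLLOW(Expr) = { i, m }.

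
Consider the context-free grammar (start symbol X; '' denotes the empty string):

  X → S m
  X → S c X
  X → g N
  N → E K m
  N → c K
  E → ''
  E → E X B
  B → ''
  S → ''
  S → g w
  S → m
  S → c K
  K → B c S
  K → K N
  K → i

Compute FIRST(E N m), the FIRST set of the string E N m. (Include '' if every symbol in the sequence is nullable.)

{ c, g, i, m }

Add FIRST(E)\{''} = { c, g, m }; E is nullable, continue.
Add FIRST(N) = { c, g, i, m }; N is not nullable, stop.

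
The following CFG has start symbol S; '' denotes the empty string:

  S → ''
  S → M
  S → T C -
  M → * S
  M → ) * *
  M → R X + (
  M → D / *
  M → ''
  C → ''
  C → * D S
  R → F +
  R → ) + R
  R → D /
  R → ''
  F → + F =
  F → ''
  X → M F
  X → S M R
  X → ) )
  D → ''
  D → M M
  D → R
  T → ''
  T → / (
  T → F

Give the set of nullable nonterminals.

Directly nullable (have an ''-production): S, M, C, R, F, D, T.
X → M F with every symbol nullable, so X is nullable.

{ C, D, F, M, R, S, T, X }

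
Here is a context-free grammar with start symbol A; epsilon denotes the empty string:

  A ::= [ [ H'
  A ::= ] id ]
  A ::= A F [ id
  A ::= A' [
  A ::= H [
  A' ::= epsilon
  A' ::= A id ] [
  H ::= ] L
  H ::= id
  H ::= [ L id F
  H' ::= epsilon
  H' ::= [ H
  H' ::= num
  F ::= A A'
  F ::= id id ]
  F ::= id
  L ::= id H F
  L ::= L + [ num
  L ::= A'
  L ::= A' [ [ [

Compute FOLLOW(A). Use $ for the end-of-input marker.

A is the start symbol, so $ ∈ FOLLOW(A).
In A ::= A F [ id: add FIRST(F [ id) = { [, ], id }.
In A' ::= A id ] [: add FIRST(id ] [) = { id }.
In F ::= A A': add FIRST(A')\{epsilon} = { [, ], id }.
  Since A' is nullable, also add FOLLOW(F) = { $, +, [, ], id }.
Union: FOLLOW(A) = { $, +, [, ], id }.

{ $, +, [, ], id }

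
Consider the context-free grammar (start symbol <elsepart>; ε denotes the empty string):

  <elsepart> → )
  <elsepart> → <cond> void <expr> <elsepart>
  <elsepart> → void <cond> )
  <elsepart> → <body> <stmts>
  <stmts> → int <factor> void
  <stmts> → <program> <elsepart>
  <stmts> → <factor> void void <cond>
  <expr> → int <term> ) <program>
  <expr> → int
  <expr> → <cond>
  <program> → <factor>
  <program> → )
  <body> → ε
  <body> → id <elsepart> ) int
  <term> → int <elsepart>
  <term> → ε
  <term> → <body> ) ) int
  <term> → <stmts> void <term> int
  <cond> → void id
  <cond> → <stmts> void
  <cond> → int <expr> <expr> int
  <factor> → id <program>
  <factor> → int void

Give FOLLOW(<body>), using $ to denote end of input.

{ ), id, int }

In <elsepart> → <body> <stmts>: add FIRST(<stmts>) = { ), id, int }.
In <term> → <body> ) ) int: add FIRST() ) int) = { ) }.
Union: FOLLOW(<body>) = { ), id, int }.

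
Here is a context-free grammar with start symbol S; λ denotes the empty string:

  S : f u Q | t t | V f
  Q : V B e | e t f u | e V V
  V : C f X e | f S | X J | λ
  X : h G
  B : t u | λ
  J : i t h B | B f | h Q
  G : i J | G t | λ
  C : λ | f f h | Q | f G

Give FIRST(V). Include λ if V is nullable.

{ e, f, h, t, λ }

From V : C f X e: C nullable, take FIRST(C) ∪ {f} = { e, f, h, t }.
V : f S contributes {f}.
From V : X J: add FIRST(X) = { h }.
V : λ contributes λ.
Union: FIRST(V) = { e, f, h, t, λ }.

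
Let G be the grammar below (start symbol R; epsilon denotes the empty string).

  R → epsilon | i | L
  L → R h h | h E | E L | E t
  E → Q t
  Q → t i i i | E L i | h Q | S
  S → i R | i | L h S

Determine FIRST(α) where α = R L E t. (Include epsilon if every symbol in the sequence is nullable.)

{ h, i, t }

Add FIRST(R)\{epsilon} = { h, i, t }; R is nullable, continue.
Add FIRST(L) = { h, i, t }; L is not nullable, stop.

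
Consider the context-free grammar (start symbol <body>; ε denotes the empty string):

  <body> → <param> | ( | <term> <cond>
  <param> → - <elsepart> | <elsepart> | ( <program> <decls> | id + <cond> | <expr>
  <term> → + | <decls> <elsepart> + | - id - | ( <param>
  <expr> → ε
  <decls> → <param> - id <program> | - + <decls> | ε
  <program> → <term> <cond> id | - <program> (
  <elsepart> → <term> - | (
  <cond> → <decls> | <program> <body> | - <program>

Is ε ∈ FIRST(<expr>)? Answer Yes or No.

Yes

<expr> has an ε-production, so <expr> ⇒ ε.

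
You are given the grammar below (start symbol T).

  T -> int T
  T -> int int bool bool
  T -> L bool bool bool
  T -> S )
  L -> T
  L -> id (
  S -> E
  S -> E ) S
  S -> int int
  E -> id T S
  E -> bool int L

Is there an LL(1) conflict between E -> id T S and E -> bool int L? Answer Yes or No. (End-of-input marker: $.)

FIRST(id T S) = { id } and FIRST(bool int L) = { bool }.
The FIRST sets are disjoint and neither alternative is nullable — no conflict.

No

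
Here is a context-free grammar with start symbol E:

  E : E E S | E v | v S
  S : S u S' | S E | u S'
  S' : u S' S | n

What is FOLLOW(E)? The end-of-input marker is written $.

{ $, u, v }

E is the start symbol, so $ ∈ FOLLOW(E).
In E : E E S: add FIRST(E S) = { v }.
In E : E E S: add FIRST(S) = { u }.
In E : E v: add FIRST(v) = { v }.
In S : S E: E is at the end, add FOLLOW(S) = { $, u, v }.
Union: FOLLOW(E) = { $, u, v }.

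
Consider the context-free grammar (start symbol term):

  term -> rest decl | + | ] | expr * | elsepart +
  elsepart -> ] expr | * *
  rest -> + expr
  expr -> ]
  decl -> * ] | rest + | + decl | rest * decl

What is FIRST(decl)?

{ *, + }

decl -> * ] contributes {*}.
From decl -> rest +: add FIRST(rest) = { + }.
decl -> + decl contributes {+}.
From decl -> rest * decl: add FIRST(rest) = { + }.
Union: FIRST(decl) = { *, + }.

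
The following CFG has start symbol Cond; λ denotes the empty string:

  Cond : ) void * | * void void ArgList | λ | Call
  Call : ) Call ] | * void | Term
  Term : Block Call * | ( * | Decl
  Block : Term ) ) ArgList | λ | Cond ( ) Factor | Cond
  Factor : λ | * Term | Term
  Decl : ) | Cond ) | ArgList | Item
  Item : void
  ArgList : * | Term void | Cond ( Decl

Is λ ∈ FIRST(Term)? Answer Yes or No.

No

Nullable nonterminals: Block, Cond, Factor.
No production of Term has an RHS whose symbols are all nullable, so Term is not nullable.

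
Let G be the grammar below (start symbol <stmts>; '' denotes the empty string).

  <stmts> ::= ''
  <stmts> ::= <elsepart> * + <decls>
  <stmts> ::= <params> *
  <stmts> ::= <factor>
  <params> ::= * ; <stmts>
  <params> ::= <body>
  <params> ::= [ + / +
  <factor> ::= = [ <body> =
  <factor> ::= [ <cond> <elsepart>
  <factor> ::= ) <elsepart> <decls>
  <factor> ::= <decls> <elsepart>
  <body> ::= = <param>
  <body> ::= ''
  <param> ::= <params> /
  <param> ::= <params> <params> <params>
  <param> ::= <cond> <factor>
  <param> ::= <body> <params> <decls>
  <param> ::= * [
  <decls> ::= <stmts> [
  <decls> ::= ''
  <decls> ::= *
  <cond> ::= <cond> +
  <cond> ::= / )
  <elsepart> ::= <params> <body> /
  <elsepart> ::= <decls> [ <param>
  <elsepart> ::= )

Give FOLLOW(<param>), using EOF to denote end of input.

In <body> ::= = <param>: <param> is at the end, add FOLLOW(<body>) = { EOF, ), *, /, =, [ }.
In <elsepart> ::= <decls> [ <param>: <param> is at the end, add FOLLOW(<elsepart>) = { EOF, ), *, /, =, [ }.
Union: FOLLOW(<param>) = { EOF, ), *, /, =, [ }.

{ EOF, ), *, /, =, [ }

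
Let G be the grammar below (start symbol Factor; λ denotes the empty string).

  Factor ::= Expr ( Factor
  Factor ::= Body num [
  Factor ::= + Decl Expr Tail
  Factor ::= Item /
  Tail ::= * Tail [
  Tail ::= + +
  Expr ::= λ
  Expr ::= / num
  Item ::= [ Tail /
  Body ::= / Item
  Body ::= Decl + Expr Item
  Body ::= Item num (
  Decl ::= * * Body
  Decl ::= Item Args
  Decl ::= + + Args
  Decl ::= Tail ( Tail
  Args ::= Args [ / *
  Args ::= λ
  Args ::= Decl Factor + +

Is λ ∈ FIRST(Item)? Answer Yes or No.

No

Nullable nonterminals: Args, Expr.
No production of Item has an RHS whose symbols are all nullable, so Item is not nullable.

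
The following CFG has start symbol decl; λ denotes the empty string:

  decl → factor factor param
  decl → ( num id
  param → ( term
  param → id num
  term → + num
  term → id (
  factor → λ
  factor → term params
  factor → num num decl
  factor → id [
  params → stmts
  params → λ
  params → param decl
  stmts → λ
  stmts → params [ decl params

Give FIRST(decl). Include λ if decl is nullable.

{ (, +, id, num }

From decl → factor factor param: factor, factor nullable, take FIRST(factor) ∪ FIRST(factor) ∪ FIRST(param) = { (, +, id, num }.
decl → ( num id contributes {(}.
Union: FIRST(decl) = { (, +, id, num }.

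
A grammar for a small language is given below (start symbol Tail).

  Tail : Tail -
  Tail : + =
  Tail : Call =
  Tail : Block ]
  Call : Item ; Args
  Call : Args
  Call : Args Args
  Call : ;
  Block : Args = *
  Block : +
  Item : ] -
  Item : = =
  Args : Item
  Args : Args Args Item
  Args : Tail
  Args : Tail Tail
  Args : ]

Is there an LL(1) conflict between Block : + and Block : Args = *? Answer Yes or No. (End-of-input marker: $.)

FIRST(+) = { + } and FIRST(Args = *) = { +, ;, =, ] }.
Both contain +, so the two alternatives are not disjoint — LL(1) conflict.

Yes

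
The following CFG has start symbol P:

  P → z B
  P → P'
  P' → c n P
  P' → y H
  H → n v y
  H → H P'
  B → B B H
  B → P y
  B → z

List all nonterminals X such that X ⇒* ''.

No nonterminal has an empty production or an RHS whose symbols are all nullable.

{ } (none)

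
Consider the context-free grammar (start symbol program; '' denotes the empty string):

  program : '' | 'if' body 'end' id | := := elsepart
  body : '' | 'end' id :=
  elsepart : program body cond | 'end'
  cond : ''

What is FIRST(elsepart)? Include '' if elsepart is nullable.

{ 'end', 'if', :=, '' }

From elsepart : program body cond: program, body, cond nullable, take FIRST(program) ∪ FIRST(body) ∪ FIRST(cond) = { 'end', 'if', := }; also '' since the whole RHS is nullable.
elsepart : 'end' contributes {'end'}.
Union: FIRST(elsepart) = { 'end', 'if', :=, '' }.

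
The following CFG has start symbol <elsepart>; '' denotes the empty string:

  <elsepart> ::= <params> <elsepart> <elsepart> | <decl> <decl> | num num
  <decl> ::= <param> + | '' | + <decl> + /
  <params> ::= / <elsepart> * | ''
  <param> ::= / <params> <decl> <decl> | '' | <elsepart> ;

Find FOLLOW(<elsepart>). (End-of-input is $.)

<elsepart> is the start symbol, so $ ∈ FOLLOW(<elsepart>).
In <elsepart> ::= <params> <elsepart> <elsepart>: add FIRST(<elsepart>)\{''} = { +, /, ;, num }.
  Since <elsepart> is nullable, also add FOLLOW(<elsepart>) = { $, *, +, /, ;, num }.
In <elsepart> ::= <params> <elsepart> <elsepart>: <elsepart> is at the end, add FOLLOW(<elsepart>) = { $, *, +, /, ;, num }.
In <params> ::= / <elsepart> *: add FIRST(*) = { * }.
In <param> ::= <elsepart> ;: add FIRST(;) = { ; }.
Union: FOLLOW(<elsepart>) = { $, *, +, /, ;, num }.

{ $, *, +, /, ;, num }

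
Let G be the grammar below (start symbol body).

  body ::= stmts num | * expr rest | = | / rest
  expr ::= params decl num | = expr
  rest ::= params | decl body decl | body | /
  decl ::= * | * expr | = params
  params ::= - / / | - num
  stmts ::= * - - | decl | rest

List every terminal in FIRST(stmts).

{ *, -, /, = }

stmts ::= * - - contributes {*}.
From stmts ::= decl: add FIRST(decl) = { *, = }.
From stmts ::= rest: add FIRST(rest) = { *, -, /, = }.
Union: FIRST(stmts) = { *, -, /, = }.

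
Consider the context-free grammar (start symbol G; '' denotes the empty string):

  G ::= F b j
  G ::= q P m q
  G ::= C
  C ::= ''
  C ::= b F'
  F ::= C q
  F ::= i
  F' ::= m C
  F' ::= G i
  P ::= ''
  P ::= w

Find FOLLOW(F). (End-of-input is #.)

{ b }

In G ::= F b j: add FIRST(b j) = { b }.
Union: FOLLOW(F) = { b }.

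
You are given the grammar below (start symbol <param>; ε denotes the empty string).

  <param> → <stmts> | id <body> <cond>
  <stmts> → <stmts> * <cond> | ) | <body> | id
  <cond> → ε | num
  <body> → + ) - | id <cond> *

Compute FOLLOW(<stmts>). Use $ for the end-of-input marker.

{ $, * }

In <param> → <stmts>: <stmts> is at the end, add FOLLOW(<param>) = { $ }.
In <stmts> → <stmts> * <cond>: add FIRST(* <cond>) = { * }.
Union: FOLLOW(<stmts>) = { $, * }.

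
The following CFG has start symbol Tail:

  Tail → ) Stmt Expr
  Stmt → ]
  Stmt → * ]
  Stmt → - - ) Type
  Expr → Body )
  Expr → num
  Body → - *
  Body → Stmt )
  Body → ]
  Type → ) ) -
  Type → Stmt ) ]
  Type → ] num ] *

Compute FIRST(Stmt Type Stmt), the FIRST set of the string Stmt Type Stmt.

{ *, -, ] }

Add FIRST(Stmt) = { *, -, ] }; Stmt is not nullable, stop.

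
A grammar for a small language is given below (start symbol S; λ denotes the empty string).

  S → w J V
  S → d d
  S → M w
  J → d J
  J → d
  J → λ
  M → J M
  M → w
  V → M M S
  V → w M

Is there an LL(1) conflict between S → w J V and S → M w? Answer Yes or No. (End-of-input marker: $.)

FIRST(w J V) = { w } and FIRST(M w) = { d, w }.
Both contain w, so the two alternatives are not disjoint — LL(1) conflict.

Yes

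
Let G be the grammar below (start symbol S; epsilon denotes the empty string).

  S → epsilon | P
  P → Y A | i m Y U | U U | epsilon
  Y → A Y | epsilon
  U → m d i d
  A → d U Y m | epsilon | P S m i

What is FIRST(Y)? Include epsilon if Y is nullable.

From Y → A Y: A, Y nullable, take FIRST(A) ∪ FIRST(Y) = { d, i, m }; also epsilon since the whole RHS is nullable.
Y → epsilon contributes epsilon.
Union: FIRST(Y) = { d, i, m, epsilon }.

{ d, i, m, epsilon }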